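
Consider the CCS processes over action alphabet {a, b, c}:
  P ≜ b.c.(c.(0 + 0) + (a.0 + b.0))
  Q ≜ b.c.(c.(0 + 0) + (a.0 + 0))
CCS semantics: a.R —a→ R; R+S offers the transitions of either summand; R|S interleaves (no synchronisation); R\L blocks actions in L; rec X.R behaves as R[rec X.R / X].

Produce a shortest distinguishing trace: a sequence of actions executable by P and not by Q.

P's transition system — 5 states:
  s0 = b.c.(c.(0 + 0) + (a.0 + b.0)) ⊢ =b=> s1
  s1 = c.(c.(0 + 0) + (a.0 + b.0)) ⊢ =c=> s2
  s2 = c.(0 + 0) + (a.0 + b.0) ⊢ =a=> s3, =b=> s3, =c=> s4
  s3 = 0 ⊢ stopped
  s4 = 0 + 0 ⊢ stopped
Q's transition system — 5 states:
  t0 = b.c.(c.(0 + 0) + (a.0 + 0)) ⊢ =b=> t1
  t1 = c.(c.(0 + 0) + (a.0 + 0)) ⊢ =c=> t2
  t2 = c.(0 + 0) + (a.0 + 0) ⊢ =a=> t3, =c=> t4
  t3 = 0 ⊢ stopped
  t4 = 0 + 0 ⊢ stopped
Executing bcb from P (initial set {s0}):
  step 1 (b): {s1}
  step 2 (c): {s2}
  step 3 (b): {s3}
  P completes σ.
Executing bcb from Q (initial set {t0}):
  step 1 (b): {t1}
  step 2 (c): {t2}
  step 3 (b): ∅ (Q stuck)

bcb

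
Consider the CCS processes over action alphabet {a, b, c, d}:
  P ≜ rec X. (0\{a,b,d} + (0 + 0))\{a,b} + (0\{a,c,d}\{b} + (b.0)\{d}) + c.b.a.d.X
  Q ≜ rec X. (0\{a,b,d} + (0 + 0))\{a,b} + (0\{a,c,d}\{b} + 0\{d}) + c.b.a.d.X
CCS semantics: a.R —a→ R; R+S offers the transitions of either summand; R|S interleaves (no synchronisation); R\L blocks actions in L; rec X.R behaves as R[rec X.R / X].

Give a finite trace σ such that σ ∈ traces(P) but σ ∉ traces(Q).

b

LTS(P): 5 reachable states
  p0 = rec X. (0\{a,b,d} + (0 + 0))\{a,b} + (0\{a,c,d}\{b} + (b.0)\{d}) + c.b.a.d.X | --b--▸ p1, --c--▸ p2
  p1 = 0\{d} | (no moves)
  p2 = b.a.d.(rec X. (0\{a,b,d} + (0 + 0))\{a,b} + (0\{a,c,d}\{b} + (b.0)\{d}) + c.b.a.d.X) | --b--▸ p3
  p3 = a.d.(rec X. (0\{a,b,d} + (0 + 0))\{a,b} + (0\{a,c,d}\{b} + (b.0)\{d}) + c.b.a.d.X) | --a--▸ p4
  p4 = d.(rec X. (0\{a,b,d} + (0 + 0))\{a,b} + (0\{a,c,d}\{b} + (b.0)\{d}) + c.b.a.d.X) | --d--▸ p0
LTS(Q): 4 reachable states
  q0 = rec X. (0\{a,b,d} + (0 + 0))\{a,b} + (0\{a,c,d}\{b} + 0\{d}) + c.b.a.d.X | --c--▸ q1
  q1 = b.a.d.(rec X. (0\{a,b,d} + (0 + 0))\{a,b} + (0\{a,c,d}\{b} + 0\{d}) + c.b.a.d.X) | --b--▸ q2
  q2 = a.d.(rec X. (0\{a,b,d} + (0 + 0))\{a,b} + (0\{a,c,d}\{b} + 0\{d}) + c.b.a.d.X) | --a--▸ q3
  q3 = d.(rec X. (0\{a,b,d} + (0 + 0))\{a,b} + (0\{a,c,d}\{b} + 0\{d}) + c.b.a.d.X) | --d--▸ q0
Run σ = ⟨b⟩ on P: start {p0}
  [1] b ⇒ {p1}
  P completes σ.
Run σ = ⟨b⟩ on Q: start {q0}
  [1] b ⇒ ∅  — Q cannot continue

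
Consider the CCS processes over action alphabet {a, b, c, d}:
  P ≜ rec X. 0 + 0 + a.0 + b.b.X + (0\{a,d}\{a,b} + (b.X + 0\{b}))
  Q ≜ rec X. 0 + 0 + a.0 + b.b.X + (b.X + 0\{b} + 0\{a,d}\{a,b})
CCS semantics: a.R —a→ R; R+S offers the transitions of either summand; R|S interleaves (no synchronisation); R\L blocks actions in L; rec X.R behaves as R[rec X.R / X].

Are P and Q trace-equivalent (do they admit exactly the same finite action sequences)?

YES

P's transition system — 3 states:
  m0 = rec X. 0 + 0 + a.0 + b.b.X + (0\{a,d}\{a,b} + (b.X + 0\{b})) | -a-> m1, -b-> m0, -b-> m2
  m1 = 0 | (no moves)
  m2 = b.(rec X. 0 + 0 + a.0 + b.b.X + (0\{a,d}\{a,b} + (b.X + 0\{b}))) | -b-> m0
Q's transition system — 3 states:
  n0 = rec X. 0 + 0 + a.0 + b.b.X + (b.X + 0\{b} + 0\{a,d}\{a,b}) | -a-> n1, -b-> n0, -b-> n2
  n1 = 0 | (no moves)
  n2 = b.(rec X. 0 + 0 + a.0 + b.b.X + (b.X + 0\{b} + 0\{a,d}\{a,b})) | -b-> n0
Coarsest stable partition (strong bisimilarity classes):
  B0 = {m0, n0}
  B1 = {m1, n1}
  B2 = {m2, n2}
m0 ∈ B0, n0 ∈ B0 → same block
Bisimilar ⇒ trace-equivalent.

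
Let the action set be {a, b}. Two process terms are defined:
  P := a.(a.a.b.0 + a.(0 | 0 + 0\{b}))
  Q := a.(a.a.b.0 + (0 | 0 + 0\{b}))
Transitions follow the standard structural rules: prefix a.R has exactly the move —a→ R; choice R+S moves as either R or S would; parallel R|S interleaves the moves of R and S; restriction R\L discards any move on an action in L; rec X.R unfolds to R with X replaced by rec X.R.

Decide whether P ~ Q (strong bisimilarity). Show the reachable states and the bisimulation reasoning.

P ≁ Q

P's transition system — 6 states:
  m0 = a.(a.a.b.0 + a.(0 | 0 + 0\{b})) has moves ··a··> m1
  m1 = a.a.b.0 + a.(0 | 0 + 0\{b}) has moves ··a··> m2, ··a··> m3
  m2 = 0 | 0 + 0\{b} has moves ·
  m3 = a.b.0 has moves ··a··> m4
  m4 = b.0 has moves ··b··> m5
  m5 = 0 has moves ·
Q's transition system — 5 states:
  n0 = a.(a.a.b.0 + (0 | 0 + 0\{b})) has moves ··a··> n1
  n1 = a.a.b.0 + (0 | 0 + 0\{b}) has moves ··a··> n2
  n2 = a.b.0 has moves ··a··> n3
  n3 = b.0 has moves ··b··> n4
  n4 = 0 has moves ·
Coarsest stable partition (strong bisimilarity classes):
  B0 = {m0}
  B1 = {m1}
  B2 = {m3, n2}
  B3 = {m4, n3}
  B4 = {m2, m5, n4}
  B5 = {n0}
  B6 = {n1}
m0 ∈ B0, n0 ∈ B5 → different blocks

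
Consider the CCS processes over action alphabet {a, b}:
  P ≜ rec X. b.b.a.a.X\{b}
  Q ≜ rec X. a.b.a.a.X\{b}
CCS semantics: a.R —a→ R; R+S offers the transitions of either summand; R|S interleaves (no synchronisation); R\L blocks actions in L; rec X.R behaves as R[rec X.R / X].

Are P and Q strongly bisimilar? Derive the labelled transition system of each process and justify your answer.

NO

P's transition system — 5 states:
  u0 = rec X. b.b.a.a.X\{b} :: ··b··> u1
  u1 = b.a.a.(rec X. b.b.a.a.X\{b})\{b} :: ··b··> u2
  u2 = a.a.(rec X. b.b.a.a.X\{b})\{b} :: ··a··> u3
  u3 = a.(rec X. b.b.a.a.X\{b})\{b} :: ··a··> u4
  u4 = (rec X. b.b.a.a.X\{b})\{b} :: ∅
Q's transition system — 6 states:
  v0 = rec X. a.b.a.a.X\{b} :: ··a··> v1
  v1 = b.a.a.(rec X. a.b.a.a.X\{b})\{b} :: ··b··> v2
  v2 = a.a.(rec X. a.b.a.a.X\{b})\{b} :: ··a··> v3
  v3 = a.(rec X. a.b.a.a.X\{b})\{b} :: ··a··> v4
  v4 = (rec X. a.b.a.a.X\{b})\{b} :: ··a··> v5
  v5 = (b.a.a.(rec X. a.b.a.a.X\{b})\{b})\{b} :: ∅
Partition-refinement fixed point:
  B0 = {u0}
  B1 = {u1}
  B2 = {u2, v3}
  B3 = {u3, v4}
  B4 = {u4, v5}
  B5 = {v0}
  B6 = {v1}
  B7 = {v2}
u0 ∈ B0, v0 ∈ B5 → different blocks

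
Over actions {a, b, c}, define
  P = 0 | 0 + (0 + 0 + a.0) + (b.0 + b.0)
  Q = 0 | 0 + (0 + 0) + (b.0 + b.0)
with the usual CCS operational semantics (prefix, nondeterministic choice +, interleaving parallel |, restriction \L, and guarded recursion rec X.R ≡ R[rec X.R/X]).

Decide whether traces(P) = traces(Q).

Reachable graph of P (2 states):
  p0 = 0 | 0 + (0 + 0 + a.0) + (b.0 + b.0) :: -a-> p1, -b-> p1
  p1 = 0 :: ·
Reachable graph of Q (2 states):
  q0 = 0 | 0 + (0 + 0) + (b.0 + b.0) :: -b-> q1
  q1 = 0 :: ·
Executing a from P (initial set {p0}):
  step 1 (a): {p1}
  — P admits the full trace.
Executing a from Q (initial set {q0}):
  step 1 (a): no successor for Q

traces(P) ≠ traces(Q) — witness ⟨a⟩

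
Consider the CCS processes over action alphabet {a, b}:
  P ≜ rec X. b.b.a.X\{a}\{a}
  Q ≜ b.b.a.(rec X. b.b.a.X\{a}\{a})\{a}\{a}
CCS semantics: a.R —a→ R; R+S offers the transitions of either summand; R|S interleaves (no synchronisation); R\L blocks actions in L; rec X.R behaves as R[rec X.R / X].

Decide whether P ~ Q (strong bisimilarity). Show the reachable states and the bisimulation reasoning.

bisimilar

LTS(P): 6 reachable states
  s0 = rec X. b.b.a.X\{a}\{a} has moves ··b··> s1
  s1 = b.a.(rec X. b.b.a.X\{a}\{a})\{a}\{a} has moves ··b··> s2
  s2 = a.(rec X. b.b.a.X\{a}\{a})\{a}\{a} has moves ··a··> s3
  s3 = (rec X. b.b.a.X\{a}\{a})\{a}\{a} has moves ··b··> s4
  s4 = (b.a.(rec X. b.b.a.X\{a}\{a})\{a}\{a})\{a}\{a} has moves ··b··> s5
  s5 = (a.(rec X. b.b.a.X\{a}\{a})\{a}\{a})\{a}\{a} has moves ∅
LTS(Q): 6 reachable states
  t0 = b.b.a.(rec X. b.b.a.X\{a}\{a})\{a}\{a} has moves ··b··> t1
  t1 = b.a.(rec X. b.b.a.X\{a}\{a})\{a}\{a} has moves ··b··> t2
  t2 = a.(rec X. b.b.a.X\{a}\{a})\{a}\{a} has moves ··a··> t3
  t3 = (rec X. b.b.a.X\{a}\{a})\{a}\{a} has moves ··b··> t4
  t4 = (b.a.(rec X. b.b.a.X\{a}\{a})\{a}\{a})\{a}\{a} has moves ··b··> t5
  t5 = (a.(rec X. b.b.a.X\{a}\{a})\{a}\{a})\{a}\{a} has moves ∅
Bisimilarity quotient blocks:
  B0 = {s0, t0}
  B1 = {s1, t1}
  B2 = {s2, t2}
  B3 = {s3, t3}
  B4 = {s4, t4}
  B5 = {s5, t5}
s0 ∈ B0, t0 ∈ B0 → same block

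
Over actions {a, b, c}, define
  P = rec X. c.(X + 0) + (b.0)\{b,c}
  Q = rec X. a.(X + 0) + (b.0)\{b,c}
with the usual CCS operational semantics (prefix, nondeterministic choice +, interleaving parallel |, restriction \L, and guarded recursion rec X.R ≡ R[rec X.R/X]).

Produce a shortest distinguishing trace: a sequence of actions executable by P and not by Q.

c

P's transition system — 2 states:
  m0 = rec X. c.(X + 0) + (b.0)\{b,c} ⊢ -c-> m1
  m1 = (rec X. c.(X + 0) + (b.0)\{b,c}) + 0 ⊢ -c-> m1
Q's transition system — 2 states:
  n0 = rec X. a.(X + 0) + (b.0)\{b,c} ⊢ -a-> n1
  n1 = (rec X. a.(X + 0) + (b.0)\{b,c}) + 0 ⊢ -a-> n1
Trace ⟨c⟩ through P, begin at {m0}:
  [1] c ⇒ {m1}
  P completes σ.
Trace ⟨c⟩ through Q, begin at {n0}:
  [1] c ⇒ ∅  — Q cannot continue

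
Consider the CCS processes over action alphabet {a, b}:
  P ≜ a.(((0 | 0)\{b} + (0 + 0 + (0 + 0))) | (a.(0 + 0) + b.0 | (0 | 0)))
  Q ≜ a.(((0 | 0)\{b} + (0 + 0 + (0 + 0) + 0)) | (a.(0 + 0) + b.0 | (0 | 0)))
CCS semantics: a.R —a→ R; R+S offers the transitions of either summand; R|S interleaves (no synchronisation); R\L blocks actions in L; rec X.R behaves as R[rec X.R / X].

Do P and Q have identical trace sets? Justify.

traces(P) = traces(Q)

P's transition system — 4 states:
  u0 = a.(((0 | 0)\{b} + (0 + 0 + (0 + 0))) | (a.(0 + 0) + b.0 | (0 | 0))) :: --a--▸ u1
  u1 = ((0 | 0)\{b} + (0 + 0 + (0 + 0))) | (a.(0 + 0) + b.0 | (0 | 0)) :: --a--▸ u2, --b--▸ u3
  u2 = ((0 | 0)\{b} + (0 + 0 + (0 + 0))) | (0 + 0) :: ·
  u3 = ((0 | 0)\{b} + (0 + 0 + (0 + 0))) | (0 | (0 | 0)) :: ·
Q's transition system — 4 states:
  v0 = a.(((0 | 0)\{b} + (0 + 0 + (0 + 0) + 0)) | (a.(0 + 0) + b.0 | (0 | 0))) :: --a--▸ v1
  v1 = ((0 | 0)\{b} + (0 + 0 + (0 + 0) + 0)) | (a.(0 + 0) + b.0 | (0 | 0)) :: --a--▸ v2, --b--▸ v3
  v2 = ((0 | 0)\{b} + (0 + 0 + (0 + 0) + 0)) | (0 + 0) :: ·
  v3 = ((0 | 0)\{b} + (0 + 0 + (0 + 0) + 0)) | (0 | (0 | 0)) :: ·
Coarsest stable partition (strong bisimilarity classes):
  B0 = {u0, v0}
  B1 = {u1, v1}
  B2 = {u2, u3, v2, v3}
u0 ∈ B0, v0 ∈ B0 → same block
Bisimilar ⇒ trace-equivalent.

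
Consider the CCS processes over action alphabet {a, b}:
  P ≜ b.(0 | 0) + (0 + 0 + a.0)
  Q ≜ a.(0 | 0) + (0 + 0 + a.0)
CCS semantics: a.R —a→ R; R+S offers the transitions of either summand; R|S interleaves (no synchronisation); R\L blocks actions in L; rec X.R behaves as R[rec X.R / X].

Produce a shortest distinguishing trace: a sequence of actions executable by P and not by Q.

LTS(P): 3 reachable states
  p0 = b.(0 | 0) + (0 + 0 + a.0) has moves --a--▸ p1, --b--▸ p2
  p1 = 0 has moves ∅
  p2 = 0 | 0 has moves ∅
LTS(Q): 3 reachable states
  q0 = a.(0 | 0) + (0 + 0 + a.0) has moves --a--▸ q1, --a--▸ q2
  q1 = 0 has moves ∅
  q2 = 0 | 0 has moves ∅
Executing b from P (initial set {p0}):
  step 1 (b): {p2}
  ✓ P
Executing b from Q (initial set {q0}):
  step 1 (b): no successor for Q

b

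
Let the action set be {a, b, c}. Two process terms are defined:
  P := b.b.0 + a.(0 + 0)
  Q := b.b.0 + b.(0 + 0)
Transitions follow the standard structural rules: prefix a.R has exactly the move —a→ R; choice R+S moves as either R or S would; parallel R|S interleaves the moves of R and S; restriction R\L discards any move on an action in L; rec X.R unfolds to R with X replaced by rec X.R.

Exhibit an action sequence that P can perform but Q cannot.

LTS(P): 4 reachable states
  m0 = b.b.0 + a.(0 + 0) has moves --a--▸ m1, --b--▸ m2
  m1 = 0 + 0 has moves deadlocked
  m2 = b.0 has moves --b--▸ m3
  m3 = 0 has moves deadlocked
LTS(Q): 4 reachable states
  n0 = b.b.0 + b.(0 + 0) has moves --b--▸ n1, --b--▸ n2
  n1 = 0 + 0 has moves deadlocked
  n2 = b.0 has moves --b--▸ n3
  n3 = 0 has moves deadlocked
Trace ⟨a⟩ through P, begin at {m0}:
  after a @ step 1: {m1}
  ✓ P
Trace ⟨a⟩ through Q, begin at {n0}:
  after a @ step 1: ∅ (Q stuck)

a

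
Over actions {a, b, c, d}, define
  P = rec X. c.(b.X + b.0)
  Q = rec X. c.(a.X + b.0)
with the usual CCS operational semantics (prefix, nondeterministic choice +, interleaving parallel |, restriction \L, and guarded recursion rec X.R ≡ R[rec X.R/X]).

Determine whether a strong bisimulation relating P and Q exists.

Reachable graph of P (3 states):
  m0 = rec X. c.(b.X + b.0) ⊢ ··c··> m1
  m1 = b.(rec X. c.(b.X + b.0)) + b.0 ⊢ ··b··> m0, ··b··> m2
  m2 = 0 ⊢ stopped
Reachable graph of Q (3 states):
  n0 = rec X. c.(a.X + b.0) ⊢ ··c··> n1
  n1 = a.(rec X. c.(a.X + b.0)) + b.0 ⊢ ··a··> n0, ··b··> n2
  n2 = 0 ⊢ stopped
Bisimilarity quotient blocks:
  B0 = {m0}
  B1 = {m1}
  B2 = {m2, n2}
  B3 = {n0}
  B4 = {n1}
m0 ∈ B0, n0 ∈ B3 → different blocks

not bisimilar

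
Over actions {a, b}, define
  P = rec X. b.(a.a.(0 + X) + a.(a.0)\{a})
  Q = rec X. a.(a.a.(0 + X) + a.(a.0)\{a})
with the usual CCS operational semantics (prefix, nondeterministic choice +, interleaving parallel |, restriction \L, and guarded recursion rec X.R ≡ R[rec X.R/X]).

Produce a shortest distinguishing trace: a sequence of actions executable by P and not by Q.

Reachable graph of P (5 states):
  m0 = rec X. b.(a.a.(0 + X) + a.(a.0)\{a}) → =b=> m1
  m1 = a.a.(0 + (rec X. b.(a.a.(0 + X) + a.(a.0)\{a}))) + a.(a.0)\{a} → =a=> m2, =a=> m3
  m2 = (a.0)\{a} → ·
  m3 = a.(0 + (rec X. b.(a.a.(0 + X) + a.(a.0)\{a}))) → =a=> m4
  m4 = 0 + (rec X. b.(a.a.(0 + X) + a.(a.0)\{a})) → =b=> m1
Reachable graph of Q (5 states):
  n0 = rec X. a.(a.a.(0 + X) + a.(a.0)\{a}) → =a=> n1
  n1 = a.a.(0 + (rec X. a.(a.a.(0 + X) + a.(a.0)\{a}))) + a.(a.0)\{a} → =a=> n2, =a=> n3
  n2 = (a.0)\{a} → ·
  n3 = a.(0 + (rec X. a.(a.a.(0 + X) + a.(a.0)\{a}))) → =a=> n4
  n4 = 0 + (rec X. a.(a.a.(0 + X) + a.(a.0)\{a})) → =a=> n1
Trace ⟨b⟩ through P, begin at {m0}:
  after b @ step 1: {m1}
  P completes σ.
Trace ⟨b⟩ through Q, begin at {n0}:
  after b @ step 1: no successor for Q

b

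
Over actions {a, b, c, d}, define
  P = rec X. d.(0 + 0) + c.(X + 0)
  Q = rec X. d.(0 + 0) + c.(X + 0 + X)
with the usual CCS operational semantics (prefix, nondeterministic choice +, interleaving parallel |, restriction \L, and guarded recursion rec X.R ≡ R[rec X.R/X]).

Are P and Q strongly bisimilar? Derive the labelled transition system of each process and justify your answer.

Reachable graph of P (3 states):
  u0 = rec X. d.(0 + 0) + c.(X + 0) | —c→ u1, —d→ u2
  u1 = (rec X. d.(0 + 0) + c.(X + 0)) + 0 | —c→ u1, —d→ u2
  u2 = 0 + 0 | ·
Reachable graph of Q (3 states):
  v0 = rec X. d.(0 + 0) + c.(X + 0 + X) | —c→ v1, —d→ v2
  v1 = (rec X. d.(0 + 0) + c.(X + 0 + X)) + 0 + (rec X. d.(0 + 0) + c.(X + 0 + X)) | —c→ v1, —d→ v2
  v2 = 0 + 0 | ·
Coarsest stable partition (strong bisimilarity classes):
  B0 = {u0, u1, v0, v1}
  B1 = {u2, v2}
u0 ∈ B0, v0 ∈ B0 → same block

P ~ Q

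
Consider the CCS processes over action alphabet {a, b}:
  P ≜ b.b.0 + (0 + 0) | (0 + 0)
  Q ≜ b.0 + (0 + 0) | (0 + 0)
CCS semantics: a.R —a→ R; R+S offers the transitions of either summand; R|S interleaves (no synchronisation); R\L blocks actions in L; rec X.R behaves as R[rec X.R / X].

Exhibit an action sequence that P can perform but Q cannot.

bb

LTS(P): 3 reachable states
  m0 = b.b.0 + (0 + 0) | (0 + 0) :: =b=> m1
  m1 = b.0 :: =b=> m2
  m2 = 0 :: (no moves)
LTS(Q): 2 reachable states
  n0 = b.0 + (0 + 0) | (0 + 0) :: =b=> n1
  n1 = 0 :: (no moves)
Run σ = ⟨bb⟩ on P: start {m0}
  step 1 (b): {m1}
  step 2 (b): {m2}
  — P admits the full trace.
Run σ = ⟨bb⟩ on Q: start {n0}
  step 1 (b): {n1}
  step 2 (b): no successor for Q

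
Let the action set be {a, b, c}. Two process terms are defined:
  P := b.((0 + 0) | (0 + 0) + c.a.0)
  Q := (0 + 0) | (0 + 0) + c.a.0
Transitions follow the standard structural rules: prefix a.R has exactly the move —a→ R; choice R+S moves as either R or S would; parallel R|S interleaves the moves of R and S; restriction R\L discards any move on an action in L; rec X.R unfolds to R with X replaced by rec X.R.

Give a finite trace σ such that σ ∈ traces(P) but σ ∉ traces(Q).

b

Reachable graph of P (4 states):
  s0 = b.((0 + 0) | (0 + 0) + c.a.0) :: --b--▸ s1
  s1 = (0 + 0) | (0 + 0) + c.a.0 :: --c--▸ s2
  s2 = a.0 :: --a--▸ s3
  s3 = 0 :: stopped
Reachable graph of Q (3 states):
  t0 = (0 + 0) | (0 + 0) + c.a.0 :: --c--▸ t1
  t1 = a.0 :: --a--▸ t2
  t2 = 0 :: stopped
Run σ = ⟨b⟩ on P: start {s0}
  step 1 (b): {s1}
  — P admits the full trace.
Run σ = ⟨b⟩ on Q: start {t0}
  step 1 (b): ∅  — Q cannot continue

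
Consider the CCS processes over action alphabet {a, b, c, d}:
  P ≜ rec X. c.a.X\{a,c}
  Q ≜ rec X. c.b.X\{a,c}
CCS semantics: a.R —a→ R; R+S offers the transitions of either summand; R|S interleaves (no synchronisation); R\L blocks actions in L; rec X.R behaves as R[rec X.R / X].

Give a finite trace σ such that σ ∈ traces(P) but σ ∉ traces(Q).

LTS(P): 3 reachable states
  p0 = rec X. c.a.X\{a,c} → =c=> p1
  p1 = a.(rec X. c.a.X\{a,c})\{a,c} → =a=> p2
  p2 = (rec X. c.a.X\{a,c})\{a,c} → (no moves)
LTS(Q): 3 reachable states
  q0 = rec X. c.b.X\{a,c} → =c=> q1
  q1 = b.(rec X. c.b.X\{a,c})\{a,c} → =b=> q2
  q2 = (rec X. c.b.X\{a,c})\{a,c} → (no moves)
Trace ⟨ca⟩ through P, begin at {p0}:
  [1] c ⇒ {p1}
  [2] a ⇒ {p2}
  — P admits the full trace.
Trace ⟨ca⟩ through Q, begin at {q0}:
  [1] c ⇒ {q1}
  [2] a ⇒ ∅  — Q cannot continue

ca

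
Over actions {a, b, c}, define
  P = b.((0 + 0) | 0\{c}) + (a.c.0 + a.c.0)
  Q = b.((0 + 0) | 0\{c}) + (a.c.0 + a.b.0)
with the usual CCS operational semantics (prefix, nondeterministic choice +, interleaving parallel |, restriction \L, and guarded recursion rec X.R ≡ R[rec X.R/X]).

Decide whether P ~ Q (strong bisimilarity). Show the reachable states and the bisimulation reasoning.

P's transition system — 4 states:
  s0 = b.((0 + 0) | 0\{c}) + (a.c.0 + a.c.0) has moves -a-> s1, -b-> s2
  s1 = c.0 has moves -c-> s3
  s2 = (0 + 0) | 0\{c} has moves ∅
  s3 = 0 has moves ∅
Q's transition system — 5 states:
  t0 = b.((0 + 0) | 0\{c}) + (a.c.0 + a.b.0) has moves -a-> t1, -a-> t2, -b-> t3
  t1 = b.0 has moves -b-> t4
  t2 = c.0 has moves -c-> t4
  t3 = (0 + 0) | 0\{c} has moves ∅
  t4 = 0 has moves ∅
Coarsest stable partition (strong bisimilarity classes):
  B0 = {s0}
  B1 = {s2, s3, t3, t4}
  B2 = {s1, t2}
  B3 = {t0}
  B4 = {t1}
s0 ∈ B0, t0 ∈ B3 → different blocks

NO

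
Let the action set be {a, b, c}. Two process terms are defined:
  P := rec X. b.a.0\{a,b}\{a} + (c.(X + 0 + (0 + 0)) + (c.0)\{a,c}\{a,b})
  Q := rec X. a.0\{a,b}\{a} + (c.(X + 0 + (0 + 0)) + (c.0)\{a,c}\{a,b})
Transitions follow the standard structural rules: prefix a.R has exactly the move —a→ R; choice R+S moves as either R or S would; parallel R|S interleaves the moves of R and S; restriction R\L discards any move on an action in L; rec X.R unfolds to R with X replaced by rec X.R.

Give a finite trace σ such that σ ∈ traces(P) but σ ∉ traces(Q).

Reachable graph of P (4 states):
  u0 = rec X. b.a.0\{a,b}\{a} + (c.(X + 0 + (0 + 0)) + (c.0)\{a,c}\{a,b}) has moves ··b··> u1, ··c··> u2
  u1 = a.0\{a,b}\{a} has moves ··a··> u3
  u2 = (rec X. b.a.0\{a,b}\{a} + (c.(X + 0 + (0 + 0)) + (c.0)\{a,c}\{a,b})) + 0 + (0 + 0) has moves ··b··> u1, ··c··> u2
  u3 = 0\{a,b}\{a} has moves (no moves)
Reachable graph of Q (3 states):
  v0 = rec X. a.0\{a,b}\{a} + (c.(X + 0 + (0 + 0)) + (c.0)\{a,c}\{a,b}) has moves ··a··> v1, ··c··> v2
  v1 = 0\{a,b}\{a} has moves (no moves)
  v2 = (rec X. a.0\{a,b}\{a} + (c.(X + 0 + (0 + 0)) + (c.0)\{a,c}\{a,b})) + 0 + (0 + 0) has moves ··a··> v1, ··c··> v2
Trace ⟨b⟩ through P, begin at {u0}:
  [1] b ⇒ {u1}
  P completes σ.
Trace ⟨b⟩ through Q, begin at {v0}:
  [1] b ⇒ ∅ (Q stuck)

b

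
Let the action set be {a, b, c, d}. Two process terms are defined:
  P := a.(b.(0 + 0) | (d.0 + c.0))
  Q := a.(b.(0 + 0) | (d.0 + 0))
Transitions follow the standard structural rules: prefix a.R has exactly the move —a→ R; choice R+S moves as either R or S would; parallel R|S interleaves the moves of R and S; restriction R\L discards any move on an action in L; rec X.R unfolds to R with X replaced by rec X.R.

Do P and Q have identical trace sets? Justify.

traces(P) ≠ traces(Q) — witness ⟨ac⟩

P's transition system — 5 states:
  s0 = a.(b.(0 + 0) | (d.0 + c.0)) → --a--▸ s1
  s1 = b.(0 + 0) | (d.0 + c.0) → --b--▸ s2, --c--▸ s3, --d--▸ s3
  s2 = (0 + 0) | (d.0 + c.0) → --c--▸ s4, --d--▸ s4
  s3 = b.(0 + 0) | 0 → --b--▸ s4
  s4 = (0 + 0) | 0 → ∅
Q's transition system — 5 states:
  t0 = a.(b.(0 + 0) | (d.0 + 0)) → --a--▸ t1
  t1 = b.(0 + 0) | (d.0 + 0) → --b--▸ t2, --d--▸ t3
  t2 = (0 + 0) | (d.0 + 0) → --d--▸ t4
  t3 = b.(0 + 0) | 0 → --b--▸ t4
  t4 = (0 + 0) | 0 → ∅
Executing ac from P (initial set {s0}):
  [1] a ⇒ {s1}
  [2] c ⇒ {s3}
  P completes σ.
Executing ac from Q (initial set {t0}):
  [1] a ⇒ {t1}
  [2] c ⇒ ∅ (Q stuck)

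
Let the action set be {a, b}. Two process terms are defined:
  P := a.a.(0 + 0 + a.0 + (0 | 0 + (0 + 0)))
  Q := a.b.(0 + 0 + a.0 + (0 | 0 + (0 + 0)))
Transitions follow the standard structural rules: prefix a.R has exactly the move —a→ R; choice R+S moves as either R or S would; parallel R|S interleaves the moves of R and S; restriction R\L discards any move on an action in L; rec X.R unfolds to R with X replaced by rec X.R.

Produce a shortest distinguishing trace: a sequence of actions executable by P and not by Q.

aa

P's transition system — 4 states:
  p0 = a.a.(0 + 0 + a.0 + (0 | 0 + (0 + 0))) | --a--▸ p1
  p1 = a.(0 + 0 + a.0 + (0 | 0 + (0 + 0))) | --a--▸ p2
  p2 = 0 + 0 + a.0 + (0 | 0 + (0 + 0)) | --a--▸ p3
  p3 = 0 | (no moves)
Q's transition system — 4 states:
  q0 = a.b.(0 + 0 + a.0 + (0 | 0 + (0 + 0))) | --a--▸ q1
  q1 = b.(0 + 0 + a.0 + (0 | 0 + (0 + 0))) | --b--▸ q2
  q2 = 0 + 0 + a.0 + (0 | 0 + (0 + 0)) | --a--▸ q3
  q3 = 0 | (no moves)
Trace ⟨aa⟩ through P, begin at {p0}:
  [1] a ⇒ {p1}
  [2] a ⇒ {p2}
  P completes σ.
Trace ⟨aa⟩ through Q, begin at {q0}:
  [1] a ⇒ {q1}
  [2] a ⇒ ∅ (Q stuck)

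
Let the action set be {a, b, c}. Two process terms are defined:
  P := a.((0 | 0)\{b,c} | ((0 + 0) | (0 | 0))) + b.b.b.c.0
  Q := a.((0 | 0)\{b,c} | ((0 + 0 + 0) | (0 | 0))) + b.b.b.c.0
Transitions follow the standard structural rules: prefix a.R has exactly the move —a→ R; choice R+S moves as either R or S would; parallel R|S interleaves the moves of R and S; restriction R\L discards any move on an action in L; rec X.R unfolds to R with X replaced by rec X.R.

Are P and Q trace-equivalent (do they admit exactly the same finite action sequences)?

trace-equivalent

P's transition system — 6 states:
  u0 = a.((0 | 0)\{b,c} | ((0 + 0) | (0 | 0))) + b.b.b.c.0 → --a--▸ u1, --b--▸ u2
  u1 = (0 | 0)\{b,c} | ((0 + 0) | (0 | 0)) → ·
  u2 = b.b.c.0 → --b--▸ u3
  u3 = b.c.0 → --b--▸ u4
  u4 = c.0 → --c--▸ u5
  u5 = 0 → ·
Q's transition system — 6 states:
  v0 = a.((0 | 0)\{b,c} | ((0 + 0 + 0) | (0 | 0))) + b.b.b.c.0 → --a--▸ v1, --b--▸ v2
  v1 = (0 | 0)\{b,c} | ((0 + 0 + 0) | (0 | 0)) → ·
  v2 = b.b.c.0 → --b--▸ v3
  v3 = b.c.0 → --b--▸ v4
  v4 = c.0 → --c--▸ v5
  v5 = 0 → ·
Bisimilarity quotient blocks:
  B0 = {u0, v0}
  B1 = {u2, v2}
  B2 = {u3, v3}
  B3 = {u4, v4}
  B4 = {u1, u5, v1, v5}
u0 ∈ B0, v0 ∈ B0 → same block
Bisimilar ⇒ trace-equivalent.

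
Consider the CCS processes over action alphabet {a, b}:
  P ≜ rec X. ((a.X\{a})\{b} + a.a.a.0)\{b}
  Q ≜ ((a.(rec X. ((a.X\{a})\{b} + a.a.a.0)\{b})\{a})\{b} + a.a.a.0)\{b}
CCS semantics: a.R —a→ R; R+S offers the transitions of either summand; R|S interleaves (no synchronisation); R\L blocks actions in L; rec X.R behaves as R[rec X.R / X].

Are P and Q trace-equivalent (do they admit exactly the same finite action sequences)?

trace-equivalent

LTS(P): 5 reachable states
  m0 = rec X. ((a.X\{a})\{b} + a.a.a.0)\{b} :: —a→ m1, —a→ m2
  m1 = (a.a.0)\{b} :: —a→ m3
  m2 = (rec X. ((a.X\{a})\{b} + a.a.a.0)\{b})\{a}\{b}\{b} :: ∅
  m3 = (a.0)\{b} :: —a→ m4
  m4 = 0\{b} :: ∅
LTS(Q): 5 reachable states
  n0 = ((a.(rec X. ((a.X\{a})\{b} + a.a.a.0)\{b})\{a})\{b} + a.a.a.0)\{b} :: —a→ n1, —a→ n2
  n1 = (a.a.0)\{b} :: —a→ n3
  n2 = (rec X. ((a.X\{a})\{b} + a.a.a.0)\{b})\{a}\{b}\{b} :: ∅
  n3 = (a.0)\{b} :: —a→ n4
  n4 = 0\{b} :: ∅
Coarsest stable partition (strong bisimilarity classes):
  B0 = {m0, n0}
  B1 = {m1, n1}
  B2 = {m3, n3}
  B3 = {m2, m4, n2, n4}
m0 ∈ B0, n0 ∈ B0 → same block
Bisimilar ⇒ trace-equivalent.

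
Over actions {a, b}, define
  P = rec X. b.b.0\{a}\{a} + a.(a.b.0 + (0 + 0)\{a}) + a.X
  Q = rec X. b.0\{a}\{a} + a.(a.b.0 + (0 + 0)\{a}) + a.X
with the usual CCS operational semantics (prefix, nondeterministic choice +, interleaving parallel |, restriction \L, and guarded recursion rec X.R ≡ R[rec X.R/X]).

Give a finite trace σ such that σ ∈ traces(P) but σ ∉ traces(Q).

bb

P's transition system — 6 states:
  u0 = rec X. b.b.0\{a}\{a} + a.(a.b.0 + (0 + 0)\{a}) + a.X → -a-> u0, -a-> u1, -b-> u2
  u1 = a.b.0 + (0 + 0)\{a} → -a-> u3
  u2 = b.0\{a}\{a} → -b-> u4
  u3 = b.0 → -b-> u5
  u4 = 0\{a}\{a} → ·
  u5 = 0 → ·
Q's transition system — 5 states:
  v0 = rec X. b.0\{a}\{a} + a.(a.b.0 + (0 + 0)\{a}) + a.X → -a-> v0, -a-> v1, -b-> v2
  v1 = a.b.0 + (0 + 0)\{a} → -a-> v3
  v2 = 0\{a}\{a} → ·
  v3 = b.0 → -b-> v4
  v4 = 0 → ·
Trace ⟨bb⟩ through P, begin at {u0}:
  after b @ step 1: {u2}
  after b @ step 2: {u4}
  — P admits the full trace.
Trace ⟨bb⟩ through Q, begin at {v0}:
  after b @ step 1: {v2}
  after b @ step 2: no successor for Q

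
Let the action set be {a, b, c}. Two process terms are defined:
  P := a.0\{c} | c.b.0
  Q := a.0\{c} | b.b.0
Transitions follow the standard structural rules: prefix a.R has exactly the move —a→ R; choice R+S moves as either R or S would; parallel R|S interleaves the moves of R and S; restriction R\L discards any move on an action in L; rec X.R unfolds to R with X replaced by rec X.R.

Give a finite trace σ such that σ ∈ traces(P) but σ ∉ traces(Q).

c

P's transition system — 6 states:
  p0 = a.0\{c} | c.b.0 :: —a→ p1, —c→ p2
  p1 = 0\{c} | c.b.0 :: —c→ p3
  p2 = a.0\{c} | b.0 :: —a→ p3, —b→ p4
  p3 = 0\{c} | b.0 :: —b→ p5
  p4 = a.0\{c} | 0 :: —a→ p5
  p5 = 0\{c} | 0 :: ·
Q's transition system — 6 states:
  q0 = a.0\{c} | b.b.0 :: —a→ q1, —b→ q2
  q1 = 0\{c} | b.b.0 :: —b→ q3
  q2 = a.0\{c} | b.0 :: —a→ q3, —b→ q4
  q3 = 0\{c} | b.0 :: —b→ q5
  q4 = a.0\{c} | 0 :: —a→ q5
  q5 = 0\{c} | 0 :: ·
Trace ⟨c⟩ through P, begin at {p0}:
  [1] c ⇒ {p2}
  ✓ P
Trace ⟨c⟩ through Q, begin at {q0}:
  [1] c ⇒ ∅ (Q stuck)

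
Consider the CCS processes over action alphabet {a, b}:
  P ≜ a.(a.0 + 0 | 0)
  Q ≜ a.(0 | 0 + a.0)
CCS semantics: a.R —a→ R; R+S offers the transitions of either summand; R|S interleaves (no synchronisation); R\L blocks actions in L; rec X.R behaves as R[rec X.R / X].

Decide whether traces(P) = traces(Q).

LTS(P): 3 reachable states
  s0 = a.(a.0 + 0 | 0) → —a→ s1
  s1 = a.0 + 0 | 0 → —a→ s2
  s2 = 0 → (no moves)
LTS(Q): 3 reachable states
  t0 = a.(0 | 0 + a.0) → —a→ t1
  t1 = 0 | 0 + a.0 → —a→ t2
  t2 = 0 → (no moves)
Coarsest stable partition (strong bisimilarity classes):
  B0 = {s0, t0}
  B1 = {s1, t1}
  B2 = {s2, t2}
s0 ∈ B0, t0 ∈ B0 → same block
Bisimilar ⇒ trace-equivalent.

YES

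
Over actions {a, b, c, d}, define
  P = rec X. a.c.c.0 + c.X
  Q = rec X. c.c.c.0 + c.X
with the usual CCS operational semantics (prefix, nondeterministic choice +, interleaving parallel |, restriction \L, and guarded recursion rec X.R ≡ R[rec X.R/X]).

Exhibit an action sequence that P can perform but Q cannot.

Reachable graph of P (4 states):
  u0 = rec X. a.c.c.0 + c.X :: ··a··> u1, ··c··> u0
  u1 = c.c.0 :: ··c··> u2
  u2 = c.0 :: ··c··> u3
  u3 = 0 :: (no moves)
Reachable graph of Q (4 states):
  v0 = rec X. c.c.c.0 + c.X :: ··c··> v0, ··c··> v1
  v1 = c.c.0 :: ··c··> v2
  v2 = c.0 :: ··c··> v3
  v3 = 0 :: (no moves)
Executing a from P (initial set {u0}):
  [1] a ⇒ {u1}
  P completes σ.
Executing a from Q (initial set {v0}):
  [1] a ⇒ no successor for Q

a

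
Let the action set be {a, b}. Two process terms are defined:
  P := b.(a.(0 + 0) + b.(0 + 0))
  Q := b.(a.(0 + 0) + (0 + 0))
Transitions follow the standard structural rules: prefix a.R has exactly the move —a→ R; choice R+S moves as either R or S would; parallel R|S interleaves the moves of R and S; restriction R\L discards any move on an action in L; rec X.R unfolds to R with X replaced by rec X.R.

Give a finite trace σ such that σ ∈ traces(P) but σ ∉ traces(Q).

bb

P's transition system — 3 states:
  s0 = b.(a.(0 + 0) + b.(0 + 0)) has moves =b=> s1
  s1 = a.(0 + 0) + b.(0 + 0) has moves =a=> s2, =b=> s2
  s2 = 0 + 0 has moves ∅
Q's transition system — 3 states:
  t0 = b.(a.(0 + 0) + (0 + 0)) has moves =b=> t1
  t1 = a.(0 + 0) + (0 + 0) has moves =a=> t2
  t2 = 0 + 0 has moves ∅
Executing bb from P (initial set {s0}):
  after b @ step 1: {s1}
  after b @ step 2: {s2}
  — P admits the full trace.
Executing bb from Q (initial set {t0}):
  after b @ step 1: {t1}
  after b @ step 2: ∅ (Q stuck)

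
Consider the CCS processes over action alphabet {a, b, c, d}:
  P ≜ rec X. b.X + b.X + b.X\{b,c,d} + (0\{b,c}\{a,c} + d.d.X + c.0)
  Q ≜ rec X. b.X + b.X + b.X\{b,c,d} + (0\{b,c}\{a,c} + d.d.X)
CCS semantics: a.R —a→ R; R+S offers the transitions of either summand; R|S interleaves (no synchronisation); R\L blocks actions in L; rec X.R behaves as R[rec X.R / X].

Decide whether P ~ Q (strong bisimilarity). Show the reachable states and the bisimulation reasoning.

P ≁ Q

LTS(P): 4 reachable states
  p0 = rec X. b.X + b.X + b.X\{b,c,d} + (0\{b,c}\{a,c} + d.d.X + c.0) has moves -b-> p0, -b-> p1, -c-> p2, -d-> p3
  p1 = (rec X. b.X + b.X + b.X\{b,c,d} + (0\{b,c}\{a,c} + d.d.X + c.0))\{b,c,d} has moves ∅
  p2 = 0 has moves ∅
  p3 = d.(rec X. b.X + b.X + b.X\{b,c,d} + (0\{b,c}\{a,c} + d.d.X + c.0)) has moves -d-> p0
LTS(Q): 3 reachable states
  q0 = rec X. b.X + b.X + b.X\{b,c,d} + (0\{b,c}\{a,c} + d.d.X) has moves -b-> q0, -b-> q1, -d-> q2
  q1 = (rec X. b.X + b.X + b.X\{b,c,d} + (0\{b,c}\{a,c} + d.d.X))\{b,c,d} has moves ∅
  q2 = d.(rec X. b.X + b.X + b.X\{b,c,d} + (0\{b,c}\{a,c} + d.d.X)) has moves -d-> q0
Coarsest stable partition (strong bisimilarity classes):
  B0 = {p0}
  B1 = {p1, p2, q1}
  B2 = {p3}
  B3 = {q0}
  B4 = {q2}
p0 ∈ B0, q0 ∈ B3 → different blocks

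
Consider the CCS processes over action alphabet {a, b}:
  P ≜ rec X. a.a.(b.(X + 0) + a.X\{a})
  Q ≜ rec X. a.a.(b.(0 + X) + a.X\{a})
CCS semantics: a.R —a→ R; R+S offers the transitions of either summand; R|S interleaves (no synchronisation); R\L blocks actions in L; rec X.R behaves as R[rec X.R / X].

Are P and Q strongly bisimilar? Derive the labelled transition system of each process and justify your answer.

YES

LTS(P): 5 reachable states
  s0 = rec X. a.a.(b.(X + 0) + a.X\{a}) :: --a--▸ s1
  s1 = a.(b.((rec X. a.a.(b.(X + 0) + a.X\{a})) + 0) + a.(rec X. a.a.(b.(X + 0) + a.X\{a}))\{a}) :: --a--▸ s2
  s2 = b.((rec X. a.a.(b.(X + 0) + a.X\{a})) + 0) + a.(rec X. a.a.(b.(X + 0) + a.X\{a}))\{a} :: --a--▸ s3, --b--▸ s4
  s3 = (rec X. a.a.(b.(X + 0) + a.X\{a}))\{a} :: ·
  s4 = (rec X. a.a.(b.(X + 0) + a.X\{a})) + 0 :: --a--▸ s1
LTS(Q): 5 reachable states
  t0 = rec X. a.a.(b.(0 + X) + a.X\{a}) :: --a--▸ t1
  t1 = a.(b.(0 + (rec X. a.a.(b.(0 + X) + a.X\{a}))) + a.(rec X. a.a.(b.(0 + X) + a.X\{a}))\{a}) :: --a--▸ t2
  t2 = b.(0 + (rec X. a.a.(b.(0 + X) + a.X\{a}))) + a.(rec X. a.a.(b.(0 + X) + a.X\{a}))\{a} :: --a--▸ t3, --b--▸ t4
  t3 = (rec X. a.a.(b.(0 + X) + a.X\{a}))\{a} :: ·
  t4 = 0 + (rec X. a.a.(b.(0 + X) + a.X\{a})) :: --a--▸ t1
Bisimilarity quotient blocks:
  B0 = {s0, s4, t0, t4}
  B1 = {s1, t1}
  B2 = {s2, t2}
  B3 = {s3, t3}
s0 ∈ B0, t0 ∈ B0 → same block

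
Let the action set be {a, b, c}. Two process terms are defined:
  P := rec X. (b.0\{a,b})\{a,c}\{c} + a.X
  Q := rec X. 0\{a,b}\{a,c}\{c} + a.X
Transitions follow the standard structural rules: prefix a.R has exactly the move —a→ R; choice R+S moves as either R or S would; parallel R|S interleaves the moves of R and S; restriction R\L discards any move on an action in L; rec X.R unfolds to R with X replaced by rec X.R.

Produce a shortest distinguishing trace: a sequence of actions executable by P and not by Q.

b

Reachable graph of P (2 states):
  m0 = rec X. (b.0\{a,b})\{a,c}\{c} + a.X ⊢ --a--▸ m0, --b--▸ m1
  m1 = 0\{a,b}\{a,c}\{c} ⊢ ·
Reachable graph of Q (1 states):
  n0 = rec X. 0\{a,b}\{a,c}\{c} + a.X ⊢ --a--▸ n0
Executing b from P (initial set {m0}):
  [1] b ⇒ {m1}
  ✓ P
Executing b from Q (initial set {n0}):
  [1] b ⇒ ∅ (Q stuck)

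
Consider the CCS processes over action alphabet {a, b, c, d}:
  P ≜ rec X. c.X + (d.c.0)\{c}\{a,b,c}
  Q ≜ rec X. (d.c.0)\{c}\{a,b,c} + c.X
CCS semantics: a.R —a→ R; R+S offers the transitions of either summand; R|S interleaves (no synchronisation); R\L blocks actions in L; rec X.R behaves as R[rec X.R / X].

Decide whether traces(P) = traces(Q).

P's transition system — 2 states:
  p0 = rec X. c.X + (d.c.0)\{c}\{a,b,c} → -c-> p0, -d-> p1
  p1 = (c.0)\{c}\{a,b,c} → ·
Q's transition system — 2 states:
  q0 = rec X. (d.c.0)\{c}\{a,b,c} + c.X → -c-> q0, -d-> q1
  q1 = (c.0)\{c}\{a,b,c} → ·
Bisimilarity quotient blocks:
  B0 = {p0, q0}
  B1 = {p1, q1}
p0 ∈ B0, q0 ∈ B0 → same block
Bisimilar ⇒ trace-equivalent.

trace-equivalent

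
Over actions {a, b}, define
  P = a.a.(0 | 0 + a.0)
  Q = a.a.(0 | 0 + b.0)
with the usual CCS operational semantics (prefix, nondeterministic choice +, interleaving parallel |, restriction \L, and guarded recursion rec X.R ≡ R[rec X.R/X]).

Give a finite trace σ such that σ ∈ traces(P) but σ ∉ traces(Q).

aaa

LTS(P): 4 reachable states
  s0 = a.a.(0 | 0 + a.0) → ··a··> s1
  s1 = a.(0 | 0 + a.0) → ··a··> s2
  s2 = 0 | 0 + a.0 → ··a··> s3
  s3 = 0 → ·
LTS(Q): 4 reachable states
  t0 = a.a.(0 | 0 + b.0) → ··a··> t1
  t1 = a.(0 | 0 + b.0) → ··a··> t2
  t2 = 0 | 0 + b.0 → ··b··> t3
  t3 = 0 → ·
Run σ = ⟨aaa⟩ on P: start {s0}
  step 1 (a): {s1}
  step 2 (a): {s2}
  step 3 (a): {s3}
  — P admits the full trace.
Run σ = ⟨aaa⟩ on Q: start {t0}
  step 1 (a): {t1}
  step 2 (a): {t2}
  step 3 (a): no successor for Q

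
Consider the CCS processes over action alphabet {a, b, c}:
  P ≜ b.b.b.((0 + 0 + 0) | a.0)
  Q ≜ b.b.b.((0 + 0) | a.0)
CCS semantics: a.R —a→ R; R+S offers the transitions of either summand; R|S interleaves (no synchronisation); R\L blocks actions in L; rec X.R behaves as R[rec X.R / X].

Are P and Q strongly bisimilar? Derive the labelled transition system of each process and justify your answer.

P ~ Q

P's transition system — 5 states:
  u0 = b.b.b.((0 + 0 + 0) | a.0) has moves =b=> u1
  u1 = b.b.((0 + 0 + 0) | a.0) has moves =b=> u2
  u2 = b.((0 + 0 + 0) | a.0) has moves =b=> u3
  u3 = (0 + 0 + 0) | a.0 has moves =a=> u4
  u4 = (0 + 0 + 0) | 0 has moves (no moves)
Q's transition system — 5 states:
  v0 = b.b.b.((0 + 0) | a.0) has moves =b=> v1
  v1 = b.b.((0 + 0) | a.0) has moves =b=> v2
  v2 = b.((0 + 0) | a.0) has moves =b=> v3
  v3 = (0 + 0) | a.0 has moves =a=> v4
  v4 = (0 + 0) | 0 has moves (no moves)
Bisimilarity quotient blocks:
  B0 = {u0, v0}
  B1 = {u1, v1}
  B2 = {u2, v2}
  B3 = {u3, v3}
  B4 = {u4, v4}
u0 ∈ B0, v0 ∈ B0 → same block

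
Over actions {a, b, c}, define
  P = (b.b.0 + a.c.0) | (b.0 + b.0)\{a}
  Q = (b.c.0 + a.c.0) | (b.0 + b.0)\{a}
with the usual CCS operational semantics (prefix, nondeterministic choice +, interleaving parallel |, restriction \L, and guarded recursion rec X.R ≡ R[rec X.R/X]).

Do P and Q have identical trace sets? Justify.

LTS(P): 8 reachable states
  s0 = (b.b.0 + a.c.0) | (b.0 + b.0)\{a} ⊢ -a-> s1, -b-> s2, -b-> s3
  s1 = c.0 | (b.0 + b.0)\{a} ⊢ -b-> s4, -c-> s5
  s2 = (b.b.0 + a.c.0) | 0\{a} ⊢ -a-> s4, -b-> s6
  s3 = b.0 | (b.0 + b.0)\{a} ⊢ -b-> s5, -b-> s6
  s4 = c.0 | 0\{a} ⊢ -c-> s7
  s5 = 0 | (b.0 + b.0)\{a} ⊢ -b-> s7
  s6 = b.0 | 0\{a} ⊢ -b-> s7
  s7 = 0 | 0\{a} ⊢ deadlocked
LTS(Q): 6 reachable states
  t0 = (b.c.0 + a.c.0) | (b.0 + b.0)\{a} ⊢ -a-> t1, -b-> t1, -b-> t2
  t1 = c.0 | (b.0 + b.0)\{a} ⊢ -b-> t3, -c-> t4
  t2 = (b.c.0 + a.c.0) | 0\{a} ⊢ -a-> t3, -b-> t3
  t3 = c.0 | 0\{a} ⊢ -c-> t5
  t4 = 0 | (b.0 + b.0)\{a} ⊢ -b-> t5
  t5 = 0 | 0\{a} ⊢ deadlocked
Executing bbb from P (initial set {s0}):
  after b @ step 1: {s2, s3}
  after b @ step 2: {s5, s6}
  after b @ step 3: {s7}
  ✓ P
Executing bbb from Q (initial set {t0}):
  after b @ step 1: {t1, t2}
  after b @ step 2: {t3}
  after b @ step 3: no successor for Q

NO — witness ⟨bbb⟩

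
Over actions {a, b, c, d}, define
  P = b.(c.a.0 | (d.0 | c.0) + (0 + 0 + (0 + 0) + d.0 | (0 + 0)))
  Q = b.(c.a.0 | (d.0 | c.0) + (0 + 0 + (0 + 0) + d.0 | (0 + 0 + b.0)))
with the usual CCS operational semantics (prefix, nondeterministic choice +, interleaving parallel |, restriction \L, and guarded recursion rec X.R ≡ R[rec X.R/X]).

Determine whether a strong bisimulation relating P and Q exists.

LTS(P): 14 reachable states
  s0 = b.(c.a.0 | (d.0 | c.0) + (0 + 0 + (0 + 0) + d.0 | (0 + 0))) | -b-> s1
  s1 = c.a.0 | (d.0 | c.0) + (0 + 0 + (0 + 0) + d.0 | (0 + 0)) | -c-> s2, -c-> s3, -d-> s4, -d-> s5
  s2 = a.0 | (d.0 | c.0) | -a-> s6, -c-> s7, -d-> s8
  s3 = c.a.0 | (d.0 | 0) | -c-> s7, -d-> s9
  s4 = 0 | (0 + 0) | deadlocked
  s5 = c.a.0 | (0 | c.0) | -c-> s8, -c-> s9
  s6 = 0 | (d.0 | c.0) | -c-> s10, -d-> s11
  s7 = a.0 | (d.0 | 0) | -a-> s10, -d-> s12
  s8 = a.0 | (0 | c.0) | -a-> s11, -c-> s12
  s9 = c.a.0 | (0 | 0) | -c-> s12
  s10 = 0 | (d.0 | 0) | -d-> s13
  s11 = 0 | (0 | c.0) | -c-> s13
  s12 = a.0 | (0 | 0) | -a-> s13
  s13 = 0 | (0 | 0) | deadlocked
LTS(Q): 16 reachable states
  t0 = b.(c.a.0 | (d.0 | c.0) + (0 + 0 + (0 + 0) + d.0 | (0 + 0 + b.0))) | -b-> t1
  t1 = c.a.0 | (d.0 | c.0) + (0 + 0 + (0 + 0) + d.0 | (0 + 0 + b.0)) | -b-> t2, -c-> t3, -c-> t4, -d-> t5, -d-> t6
  t2 = d.0 | 0 | -d-> t7
  t3 = a.0 | (d.0 | c.0) | -a-> t8, -c-> t9, -d-> t10
  t4 = c.a.0 | (d.0 | 0) | -c-> t9, -d-> t11
  t5 = 0 | (0 + 0 + b.0) | -b-> t7
  t6 = c.a.0 | (0 | c.0) | -c-> t10, -c-> t11
  t7 = 0 | 0 | deadlocked
  t8 = 0 | (d.0 | c.0) | -c-> t12, -d-> t13
  t9 = a.0 | (d.0 | 0) | -a-> t12, -d-> t14
  t10 = a.0 | (0 | c.0) | -a-> t13, -c-> t14
  t11 = c.a.0 | (0 | 0) | -c-> t14
  t12 = 0 | (d.0 | 0) | -d-> t15
  t13 = 0 | (0 | c.0) | -c-> t15
  t14 = a.0 | (0 | 0) | -a-> t15
  t15 = 0 | (0 | 0) | deadlocked
Coarsest stable partition (strong bisimilarity classes):
  B0 = {s0}
  B1 = {s1}
  B2 = {s13, s4, t15, t7}
  B3 = {s3, t4}
  B4 = {s9, t11}
  B5 = {s12, t14}
  B6 = {s7, t9}
  B7 = {s10, t12, t2}
  B8 = {s2, t3}
  B9 = {s6, t8}
  B10 = {s11, t13}
  B11 = {s8, t10}
  B12 = {s5, t6}
  B13 = {t0}
  B14 = {t1}
  B15 = {t5}
s0 ∈ B0, t0 ∈ B13 → different blocks

NO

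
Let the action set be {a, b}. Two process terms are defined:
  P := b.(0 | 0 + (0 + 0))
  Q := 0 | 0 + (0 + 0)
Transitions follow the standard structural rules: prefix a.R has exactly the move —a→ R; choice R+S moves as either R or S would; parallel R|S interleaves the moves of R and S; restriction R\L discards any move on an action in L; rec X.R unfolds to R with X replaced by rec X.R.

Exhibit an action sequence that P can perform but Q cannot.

b

Reachable graph of P (2 states):
  m0 = b.(0 | 0 + (0 + 0)) → —b→ m1
  m1 = 0 | 0 + (0 + 0) → (no moves)
Reachable graph of Q (1 states):
  n0 = 0 | 0 + (0 + 0) → (no moves)
Trace ⟨b⟩ through P, begin at {m0}:
  [1] b ⇒ {m1}
  ✓ P
Trace ⟨b⟩ through Q, begin at {n0}:
  [1] b ⇒ ∅ (Q stuck)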